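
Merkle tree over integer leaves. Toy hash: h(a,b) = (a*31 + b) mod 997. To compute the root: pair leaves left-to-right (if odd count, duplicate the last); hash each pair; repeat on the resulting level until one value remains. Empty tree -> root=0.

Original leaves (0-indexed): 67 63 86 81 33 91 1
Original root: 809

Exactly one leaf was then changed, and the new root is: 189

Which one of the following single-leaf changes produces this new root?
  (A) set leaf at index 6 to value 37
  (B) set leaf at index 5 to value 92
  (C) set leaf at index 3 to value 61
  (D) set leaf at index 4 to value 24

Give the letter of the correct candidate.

Original leaves: [67, 63, 86, 81, 33, 91, 1]
Target new root: 189
Try each candidate change and compute the resulting root:
Candidate A: set leaf[6] = 37 -> leaves = [67, 63, 86, 81, 33, 91, 37]
  L0: [67, 63, 86, 81, 33, 91, 37]
  L1: h(67,63)=(67*31+63)%997=146 h(86,81)=(86*31+81)%997=753 h(33,91)=(33*31+91)%997=117 h(37,37)=(37*31+37)%997=187 -> [146, 753, 117, 187]
  L2: h(146,753)=(146*31+753)%997=294 h(117,187)=(117*31+187)%997=823 -> [294, 823]
  L3: h(294,823)=(294*31+823)%997=964 -> [964]
  root = 964 != target 189
Candidate B: set leaf[5] = 92 -> leaves = [67, 63, 86, 81, 33, 92, 1]
  L0: [67, 63, 86, 81, 33, 92, 1]
  L1: h(67,63)=(67*31+63)%997=146 h(86,81)=(86*31+81)%997=753 h(33,92)=(33*31+92)%997=118 h(1,1)=(1*31+1)%997=32 -> [146, 753, 118, 32]
  L2: h(146,753)=(146*31+753)%997=294 h(118,32)=(118*31+32)%997=699 -> [294, 699]
  L3: h(294,699)=(294*31+699)%997=840 -> [840]
  root = 840 != target 189
Candidate C: set leaf[3] = 61 -> leaves = [67, 63, 86, 61, 33, 91, 1]
  L0: [67, 63, 86, 61, 33, 91, 1]
  L1: h(67,63)=(67*31+63)%997=146 h(86,61)=(86*31+61)%997=733 h(33,91)=(33*31+91)%997=117 h(1,1)=(1*31+1)%997=32 -> [146, 733, 117, 32]
  L2: h(146,733)=(146*31+733)%997=274 h(117,32)=(117*31+32)%997=668 -> [274, 668]
  L3: h(274,668)=(274*31+668)%997=189 -> [189]
  root = 189 == target 189  ** MATCH **
Candidate D: set leaf[4] = 24 -> leaves = [67, 63, 86, 81, 24, 91, 1]
  L0: [67, 63, 86, 81, 24, 91, 1]
  L1: h(67,63)=(67*31+63)%997=146 h(86,81)=(86*31+81)%997=753 h(24,91)=(24*31+91)%997=835 h(1,1)=(1*31+1)%997=32 -> [146, 753, 835, 32]
  L2: h(146,753)=(146*31+753)%997=294 h(835,32)=(835*31+32)%997=992 -> [294, 992]
  L3: h(294,992)=(294*31+992)%997=136 -> [136]
  root = 136 != target 189
Candidate C produces the target root.

Answer: C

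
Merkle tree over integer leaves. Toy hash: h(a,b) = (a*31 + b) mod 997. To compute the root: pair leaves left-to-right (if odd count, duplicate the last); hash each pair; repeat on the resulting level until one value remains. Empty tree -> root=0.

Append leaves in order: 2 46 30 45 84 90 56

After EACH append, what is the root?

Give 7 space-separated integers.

After append 2 (leaves=[2]):
  L0: [2]
  root=2
After append 46 (leaves=[2, 46]):
  L0: [2, 46]
  L1: h(2,46)=(2*31+46)%997=108 -> [108]
  root=108
After append 30 (leaves=[2, 46, 30]):
  L0: [2, 46, 30]
  L1: h(2,46)=(2*31+46)%997=108 h(30,30)=(30*31+30)%997=960 -> [108, 960]
  L2: h(108,960)=(108*31+960)%997=320 -> [320]
  root=320
After append 45 (leaves=[2, 46, 30, 45]):
  L0: [2, 46, 30, 45]
  L1: h(2,46)=(2*31+46)%997=108 h(30,45)=(30*31+45)%997=975 -> [108, 975]
  L2: h(108,975)=(108*31+975)%997=335 -> [335]
  root=335
After append 84 (leaves=[2, 46, 30, 45, 84]):
  L0: [2, 46, 30, 45, 84]
  L1: h(2,46)=(2*31+46)%997=108 h(30,45)=(30*31+45)%997=975 h(84,84)=(84*31+84)%997=694 -> [108, 975, 694]
  L2: h(108,975)=(108*31+975)%997=335 h(694,694)=(694*31+694)%997=274 -> [335, 274]
  L3: h(335,274)=(335*31+274)%997=689 -> [689]
  root=689
After append 90 (leaves=[2, 46, 30, 45, 84, 90]):
  L0: [2, 46, 30, 45, 84, 90]
  L1: h(2,46)=(2*31+46)%997=108 h(30,45)=(30*31+45)%997=975 h(84,90)=(84*31+90)%997=700 -> [108, 975, 700]
  L2: h(108,975)=(108*31+975)%997=335 h(700,700)=(700*31+700)%997=466 -> [335, 466]
  L3: h(335,466)=(335*31+466)%997=881 -> [881]
  root=881
After append 56 (leaves=[2, 46, 30, 45, 84, 90, 56]):
  L0: [2, 46, 30, 45, 84, 90, 56]
  L1: h(2,46)=(2*31+46)%997=108 h(30,45)=(30*31+45)%997=975 h(84,90)=(84*31+90)%997=700 h(56,56)=(56*31+56)%997=795 -> [108, 975, 700, 795]
  L2: h(108,975)=(108*31+975)%997=335 h(700,795)=(700*31+795)%997=561 -> [335, 561]
  L3: h(335,561)=(335*31+561)%997=976 -> [976]
  root=976

Answer: 2 108 320 335 689 881 976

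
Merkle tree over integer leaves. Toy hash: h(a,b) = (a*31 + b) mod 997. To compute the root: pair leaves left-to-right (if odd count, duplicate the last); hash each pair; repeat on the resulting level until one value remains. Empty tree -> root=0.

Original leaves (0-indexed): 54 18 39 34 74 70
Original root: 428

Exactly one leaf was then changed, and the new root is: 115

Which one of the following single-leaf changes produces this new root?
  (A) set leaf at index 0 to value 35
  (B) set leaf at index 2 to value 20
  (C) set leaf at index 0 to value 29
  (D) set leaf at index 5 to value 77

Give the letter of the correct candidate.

Original leaves: [54, 18, 39, 34, 74, 70]
Target new root: 115
Try each candidate change and compute the resulting root:
Candidate A: set leaf[0] = 35 -> leaves = [35, 18, 39, 34, 74, 70]
  L0: [35, 18, 39, 34, 74, 70]
  L1: h(35,18)=(35*31+18)%997=106 h(39,34)=(39*31+34)%997=246 h(74,70)=(74*31+70)%997=370 -> [106, 246, 370]
  L2: h(106,246)=(106*31+246)%997=541 h(370,370)=(370*31+370)%997=873 -> [541, 873]
  L3: h(541,873)=(541*31+873)%997=695 -> [695]
  root = 695 != target 115
Candidate B: set leaf[2] = 20 -> leaves = [54, 18, 20, 34, 74, 70]
  L0: [54, 18, 20, 34, 74, 70]
  L1: h(54,18)=(54*31+18)%997=695 h(20,34)=(20*31+34)%997=654 h(74,70)=(74*31+70)%997=370 -> [695, 654, 370]
  L2: h(695,654)=(695*31+654)%997=265 h(370,370)=(370*31+370)%997=873 -> [265, 873]
  L3: h(265,873)=(265*31+873)%997=115 -> [115]
  root = 115 == target 115  ** MATCH **
Candidate C: set leaf[0] = 29 -> leaves = [29, 18, 39, 34, 74, 70]
  L0: [29, 18, 39, 34, 74, 70]
  L1: h(29,18)=(29*31+18)%997=917 h(39,34)=(39*31+34)%997=246 h(74,70)=(74*31+70)%997=370 -> [917, 246, 370]
  L2: h(917,246)=(917*31+246)%997=757 h(370,370)=(370*31+370)%997=873 -> [757, 873]
  L3: h(757,873)=(757*31+873)%997=412 -> [412]
  root = 412 != target 115
Candidate D: set leaf[5] = 77 -> leaves = [54, 18, 39, 34, 74, 77]
  L0: [54, 18, 39, 34, 74, 77]
  L1: h(54,18)=(54*31+18)%997=695 h(39,34)=(39*31+34)%997=246 h(74,77)=(74*31+77)%997=377 -> [695, 246, 377]
  L2: h(695,246)=(695*31+246)%997=854 h(377,377)=(377*31+377)%997=100 -> [854, 100]
  L3: h(854,100)=(854*31+100)%997=652 -> [652]
  root = 652 != target 115
Candidate B produces the target root.

Answer: B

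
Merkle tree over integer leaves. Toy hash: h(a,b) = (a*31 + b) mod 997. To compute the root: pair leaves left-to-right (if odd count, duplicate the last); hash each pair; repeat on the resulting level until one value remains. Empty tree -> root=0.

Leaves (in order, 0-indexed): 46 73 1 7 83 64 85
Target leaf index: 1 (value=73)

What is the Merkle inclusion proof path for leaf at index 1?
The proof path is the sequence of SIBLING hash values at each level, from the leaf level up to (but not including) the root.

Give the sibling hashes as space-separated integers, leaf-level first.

Answer: 46 38 719

Derivation:
L0 (leaves): [46, 73, 1, 7, 83, 64, 85], target index=1
L1: h(46,73)=(46*31+73)%997=502 [pair 0] h(1,7)=(1*31+7)%997=38 [pair 1] h(83,64)=(83*31+64)%997=643 [pair 2] h(85,85)=(85*31+85)%997=726 [pair 3] -> [502, 38, 643, 726]
  Sibling for proof at L0: 46
L2: h(502,38)=(502*31+38)%997=645 [pair 0] h(643,726)=(643*31+726)%997=719 [pair 1] -> [645, 719]
  Sibling for proof at L1: 38
L3: h(645,719)=(645*31+719)%997=774 [pair 0] -> [774]
  Sibling for proof at L2: 719
Root: 774
Proof path (sibling hashes from leaf to root): [46, 38, 719]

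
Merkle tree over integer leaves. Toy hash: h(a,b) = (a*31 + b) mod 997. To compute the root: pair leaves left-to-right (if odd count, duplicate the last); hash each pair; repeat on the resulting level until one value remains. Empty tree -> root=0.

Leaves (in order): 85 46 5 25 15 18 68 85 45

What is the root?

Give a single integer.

L0: [85, 46, 5, 25, 15, 18, 68, 85, 45]
L1: h(85,46)=(85*31+46)%997=687 h(5,25)=(5*31+25)%997=180 h(15,18)=(15*31+18)%997=483 h(68,85)=(68*31+85)%997=199 h(45,45)=(45*31+45)%997=443 -> [687, 180, 483, 199, 443]
L2: h(687,180)=(687*31+180)%997=540 h(483,199)=(483*31+199)%997=217 h(443,443)=(443*31+443)%997=218 -> [540, 217, 218]
L3: h(540,217)=(540*31+217)%997=8 h(218,218)=(218*31+218)%997=994 -> [8, 994]
L4: h(8,994)=(8*31+994)%997=245 -> [245]

Answer: 245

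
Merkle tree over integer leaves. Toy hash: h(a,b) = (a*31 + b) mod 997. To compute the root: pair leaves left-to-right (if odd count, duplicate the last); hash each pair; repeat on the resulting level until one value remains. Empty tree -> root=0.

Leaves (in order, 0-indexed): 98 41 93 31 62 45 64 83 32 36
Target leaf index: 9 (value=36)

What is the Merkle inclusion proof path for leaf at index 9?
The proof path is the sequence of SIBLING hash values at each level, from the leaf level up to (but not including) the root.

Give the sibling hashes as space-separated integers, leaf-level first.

Answer: 32 31 992 660

Derivation:
L0 (leaves): [98, 41, 93, 31, 62, 45, 64, 83, 32, 36], target index=9
L1: h(98,41)=(98*31+41)%997=88 [pair 0] h(93,31)=(93*31+31)%997=920 [pair 1] h(62,45)=(62*31+45)%997=970 [pair 2] h(64,83)=(64*31+83)%997=73 [pair 3] h(32,36)=(32*31+36)%997=31 [pair 4] -> [88, 920, 970, 73, 31]
  Sibling for proof at L0: 32
L2: h(88,920)=(88*31+920)%997=657 [pair 0] h(970,73)=(970*31+73)%997=233 [pair 1] h(31,31)=(31*31+31)%997=992 [pair 2] -> [657, 233, 992]
  Sibling for proof at L1: 31
L3: h(657,233)=(657*31+233)%997=660 [pair 0] h(992,992)=(992*31+992)%997=837 [pair 1] -> [660, 837]
  Sibling for proof at L2: 992
L4: h(660,837)=(660*31+837)%997=360 [pair 0] -> [360]
  Sibling for proof at L3: 660
Root: 360
Proof path (sibling hashes from leaf to root): [32, 31, 992, 660]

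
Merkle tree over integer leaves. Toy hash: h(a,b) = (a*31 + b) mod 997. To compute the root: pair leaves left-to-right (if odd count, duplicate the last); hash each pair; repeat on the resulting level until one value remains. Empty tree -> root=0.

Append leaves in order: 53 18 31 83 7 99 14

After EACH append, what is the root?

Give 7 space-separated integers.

Answer: 53 664 639 691 673 626 758

Derivation:
After append 53 (leaves=[53]):
  L0: [53]
  root=53
After append 18 (leaves=[53, 18]):
  L0: [53, 18]
  L1: h(53,18)=(53*31+18)%997=664 -> [664]
  root=664
After append 31 (leaves=[53, 18, 31]):
  L0: [53, 18, 31]
  L1: h(53,18)=(53*31+18)%997=664 h(31,31)=(31*31+31)%997=992 -> [664, 992]
  L2: h(664,992)=(664*31+992)%997=639 -> [639]
  root=639
After append 83 (leaves=[53, 18, 31, 83]):
  L0: [53, 18, 31, 83]
  L1: h(53,18)=(53*31+18)%997=664 h(31,83)=(31*31+83)%997=47 -> [664, 47]
  L2: h(664,47)=(664*31+47)%997=691 -> [691]
  root=691
After append 7 (leaves=[53, 18, 31, 83, 7]):
  L0: [53, 18, 31, 83, 7]
  L1: h(53,18)=(53*31+18)%997=664 h(31,83)=(31*31+83)%997=47 h(7,7)=(7*31+7)%997=224 -> [664, 47, 224]
  L2: h(664,47)=(664*31+47)%997=691 h(224,224)=(224*31+224)%997=189 -> [691, 189]
  L3: h(691,189)=(691*31+189)%997=673 -> [673]
  root=673
After append 99 (leaves=[53, 18, 31, 83, 7, 99]):
  L0: [53, 18, 31, 83, 7, 99]
  L1: h(53,18)=(53*31+18)%997=664 h(31,83)=(31*31+83)%997=47 h(7,99)=(7*31+99)%997=316 -> [664, 47, 316]
  L2: h(664,47)=(664*31+47)%997=691 h(316,316)=(316*31+316)%997=142 -> [691, 142]
  L3: h(691,142)=(691*31+142)%997=626 -> [626]
  root=626
After append 14 (leaves=[53, 18, 31, 83, 7, 99, 14]):
  L0: [53, 18, 31, 83, 7, 99, 14]
  L1: h(53,18)=(53*31+18)%997=664 h(31,83)=(31*31+83)%997=47 h(7,99)=(7*31+99)%997=316 h(14,14)=(14*31+14)%997=448 -> [664, 47, 316, 448]
  L2: h(664,47)=(664*31+47)%997=691 h(316,448)=(316*31+448)%997=274 -> [691, 274]
  L3: h(691,274)=(691*31+274)%997=758 -> [758]
  root=758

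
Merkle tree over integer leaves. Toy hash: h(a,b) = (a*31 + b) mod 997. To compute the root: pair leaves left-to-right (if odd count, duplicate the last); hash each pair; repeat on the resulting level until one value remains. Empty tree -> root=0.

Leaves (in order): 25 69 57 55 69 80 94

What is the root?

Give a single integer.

Answer: 189

Derivation:
L0: [25, 69, 57, 55, 69, 80, 94]
L1: h(25,69)=(25*31+69)%997=844 h(57,55)=(57*31+55)%997=825 h(69,80)=(69*31+80)%997=225 h(94,94)=(94*31+94)%997=17 -> [844, 825, 225, 17]
L2: h(844,825)=(844*31+825)%997=70 h(225,17)=(225*31+17)%997=13 -> [70, 13]
L3: h(70,13)=(70*31+13)%997=189 -> [189]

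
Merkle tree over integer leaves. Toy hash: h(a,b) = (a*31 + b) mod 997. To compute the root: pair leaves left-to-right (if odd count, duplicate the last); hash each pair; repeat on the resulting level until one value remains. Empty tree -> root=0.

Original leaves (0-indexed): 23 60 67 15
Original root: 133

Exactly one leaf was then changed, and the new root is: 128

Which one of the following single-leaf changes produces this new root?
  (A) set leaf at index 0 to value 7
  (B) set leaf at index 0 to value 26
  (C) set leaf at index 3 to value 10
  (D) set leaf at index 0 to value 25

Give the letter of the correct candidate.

Original leaves: [23, 60, 67, 15]
Target new root: 128
Try each candidate change and compute the resulting root:
Candidate A: set leaf[0] = 7 -> leaves = [7, 60, 67, 15]
  L0: [7, 60, 67, 15]
  L1: h(7,60)=(7*31+60)%997=277 h(67,15)=(67*31+15)%997=98 -> [277, 98]
  L2: h(277,98)=(277*31+98)%997=709 -> [709]
  root = 709 != target 128
Candidate B: set leaf[0] = 26 -> leaves = [26, 60, 67, 15]
  L0: [26, 60, 67, 15]
  L1: h(26,60)=(26*31+60)%997=866 h(67,15)=(67*31+15)%997=98 -> [866, 98]
  L2: h(866,98)=(866*31+98)%997=25 -> [25]
  root = 25 != target 128
Candidate C: set leaf[3] = 10 -> leaves = [23, 60, 67, 10]
  L0: [23, 60, 67, 10]
  L1: h(23,60)=(23*31+60)%997=773 h(67,10)=(67*31+10)%997=93 -> [773, 93]
  L2: h(773,93)=(773*31+93)%997=128 -> [128]
  root = 128 == target 128  ** MATCH **
Candidate D: set leaf[0] = 25 -> leaves = [25, 60, 67, 15]
  L0: [25, 60, 67, 15]
  L1: h(25,60)=(25*31+60)%997=835 h(67,15)=(67*31+15)%997=98 -> [835, 98]
  L2: h(835,98)=(835*31+98)%997=61 -> [61]
  root = 61 != target 128
Candidate C produces the target root.

Answer: C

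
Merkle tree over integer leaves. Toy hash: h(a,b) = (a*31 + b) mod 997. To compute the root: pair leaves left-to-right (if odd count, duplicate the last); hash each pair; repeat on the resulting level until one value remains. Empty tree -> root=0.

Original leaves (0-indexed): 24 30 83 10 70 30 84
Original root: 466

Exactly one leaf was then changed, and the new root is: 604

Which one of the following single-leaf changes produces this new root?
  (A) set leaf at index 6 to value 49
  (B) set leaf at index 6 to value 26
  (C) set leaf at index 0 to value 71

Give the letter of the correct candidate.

Original leaves: [24, 30, 83, 10, 70, 30, 84]
Target new root: 604
Try each candidate change and compute the resulting root:
Candidate A: set leaf[6] = 49 -> leaves = [24, 30, 83, 10, 70, 30, 49]
  L0: [24, 30, 83, 10, 70, 30, 49]
  L1: h(24,30)=(24*31+30)%997=774 h(83,10)=(83*31+10)%997=589 h(70,30)=(70*31+30)%997=206 h(49,49)=(49*31+49)%997=571 -> [774, 589, 206, 571]
  L2: h(774,589)=(774*31+589)%997=655 h(206,571)=(206*31+571)%997=975 -> [655, 975]
  L3: h(655,975)=(655*31+975)%997=343 -> [343]
  root = 343 != target 604
Candidate B: set leaf[6] = 26 -> leaves = [24, 30, 83, 10, 70, 30, 26]
  L0: [24, 30, 83, 10, 70, 30, 26]
  L1: h(24,30)=(24*31+30)%997=774 h(83,10)=(83*31+10)%997=589 h(70,30)=(70*31+30)%997=206 h(26,26)=(26*31+26)%997=832 -> [774, 589, 206, 832]
  L2: h(774,589)=(774*31+589)%997=655 h(206,832)=(206*31+832)%997=239 -> [655, 239]
  L3: h(655,239)=(655*31+239)%997=604 -> [604]
  root = 604 == target 604  ** MATCH **
Candidate C: set leaf[0] = 71 -> leaves = [71, 30, 83, 10, 70, 30, 84]
  L0: [71, 30, 83, 10, 70, 30, 84]
  L1: h(71,30)=(71*31+30)%997=237 h(83,10)=(83*31+10)%997=589 h(70,30)=(70*31+30)%997=206 h(84,84)=(84*31+84)%997=694 -> [237, 589, 206, 694]
  L2: h(237,589)=(237*31+589)%997=957 h(206,694)=(206*31+694)%997=101 -> [957, 101]
  L3: h(957,101)=(957*31+101)%997=855 -> [855]
  root = 855 != target 604
Candidate B produces the target root.

Answer: B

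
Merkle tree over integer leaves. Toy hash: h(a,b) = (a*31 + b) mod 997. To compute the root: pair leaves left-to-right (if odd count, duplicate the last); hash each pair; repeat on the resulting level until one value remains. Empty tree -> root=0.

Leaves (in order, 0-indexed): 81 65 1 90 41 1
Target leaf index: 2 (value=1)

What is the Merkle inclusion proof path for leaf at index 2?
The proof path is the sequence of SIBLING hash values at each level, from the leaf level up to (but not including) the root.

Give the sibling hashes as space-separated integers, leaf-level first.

Answer: 90 582 824

Derivation:
L0 (leaves): [81, 65, 1, 90, 41, 1], target index=2
L1: h(81,65)=(81*31+65)%997=582 [pair 0] h(1,90)=(1*31+90)%997=121 [pair 1] h(41,1)=(41*31+1)%997=275 [pair 2] -> [582, 121, 275]
  Sibling for proof at L0: 90
L2: h(582,121)=(582*31+121)%997=217 [pair 0] h(275,275)=(275*31+275)%997=824 [pair 1] -> [217, 824]
  Sibling for proof at L1: 582
L3: h(217,824)=(217*31+824)%997=572 [pair 0] -> [572]
  Sibling for proof at L2: 824
Root: 572
Proof path (sibling hashes from leaf to root): [90, 582, 824]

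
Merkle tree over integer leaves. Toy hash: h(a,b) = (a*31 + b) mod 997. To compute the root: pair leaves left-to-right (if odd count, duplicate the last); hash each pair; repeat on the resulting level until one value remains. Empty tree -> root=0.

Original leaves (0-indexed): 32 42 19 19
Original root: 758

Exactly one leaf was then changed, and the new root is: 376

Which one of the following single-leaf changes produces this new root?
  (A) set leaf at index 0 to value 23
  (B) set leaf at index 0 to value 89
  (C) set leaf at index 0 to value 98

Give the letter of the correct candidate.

Answer: C

Derivation:
Original leaves: [32, 42, 19, 19]
Target new root: 376
Try each candidate change and compute the resulting root:
Candidate A: set leaf[0] = 23 -> leaves = [23, 42, 19, 19]
  L0: [23, 42, 19, 19]
  L1: h(23,42)=(23*31+42)%997=755 h(19,19)=(19*31+19)%997=608 -> [755, 608]
  L2: h(755,608)=(755*31+608)%997=85 -> [85]
  root = 85 != target 376
Candidate B: set leaf[0] = 89 -> leaves = [89, 42, 19, 19]
  L0: [89, 42, 19, 19]
  L1: h(89,42)=(89*31+42)%997=807 h(19,19)=(19*31+19)%997=608 -> [807, 608]
  L2: h(807,608)=(807*31+608)%997=700 -> [700]
  root = 700 != target 376
Candidate C: set leaf[0] = 98 -> leaves = [98, 42, 19, 19]
  L0: [98, 42, 19, 19]
  L1: h(98,42)=(98*31+42)%997=89 h(19,19)=(19*31+19)%997=608 -> [89, 608]
  L2: h(89,608)=(89*31+608)%997=376 -> [376]
  root = 376 == target 376  ** MATCH **
Candidate C produces the target root.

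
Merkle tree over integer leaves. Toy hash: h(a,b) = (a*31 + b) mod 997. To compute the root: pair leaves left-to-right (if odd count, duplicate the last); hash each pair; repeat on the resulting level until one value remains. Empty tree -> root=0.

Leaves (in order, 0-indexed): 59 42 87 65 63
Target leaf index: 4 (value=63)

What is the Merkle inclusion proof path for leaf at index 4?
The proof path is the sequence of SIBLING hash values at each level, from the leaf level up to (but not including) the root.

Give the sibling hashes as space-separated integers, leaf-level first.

Answer: 63 22 943

Derivation:
L0 (leaves): [59, 42, 87, 65, 63], target index=4
L1: h(59,42)=(59*31+42)%997=874 [pair 0] h(87,65)=(87*31+65)%997=768 [pair 1] h(63,63)=(63*31+63)%997=22 [pair 2] -> [874, 768, 22]
  Sibling for proof at L0: 63
L2: h(874,768)=(874*31+768)%997=943 [pair 0] h(22,22)=(22*31+22)%997=704 [pair 1] -> [943, 704]
  Sibling for proof at L1: 22
L3: h(943,704)=(943*31+704)%997=27 [pair 0] -> [27]
  Sibling for proof at L2: 943
Root: 27
Proof path (sibling hashes from leaf to root): [63, 22, 943]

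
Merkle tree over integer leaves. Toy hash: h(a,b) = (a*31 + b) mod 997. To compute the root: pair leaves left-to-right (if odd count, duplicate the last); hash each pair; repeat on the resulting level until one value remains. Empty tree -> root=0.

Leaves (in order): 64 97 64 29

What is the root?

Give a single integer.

L0: [64, 97, 64, 29]
L1: h(64,97)=(64*31+97)%997=87 h(64,29)=(64*31+29)%997=19 -> [87, 19]
L2: h(87,19)=(87*31+19)%997=722 -> [722]

Answer: 722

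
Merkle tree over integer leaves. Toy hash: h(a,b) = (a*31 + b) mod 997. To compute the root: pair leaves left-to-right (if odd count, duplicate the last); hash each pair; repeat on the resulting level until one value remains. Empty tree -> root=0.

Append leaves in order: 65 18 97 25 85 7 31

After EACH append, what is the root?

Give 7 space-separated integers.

After append 65 (leaves=[65]):
  L0: [65]
  root=65
After append 18 (leaves=[65, 18]):
  L0: [65, 18]
  L1: h(65,18)=(65*31+18)%997=39 -> [39]
  root=39
After append 97 (leaves=[65, 18, 97]):
  L0: [65, 18, 97]
  L1: h(65,18)=(65*31+18)%997=39 h(97,97)=(97*31+97)%997=113 -> [39, 113]
  L2: h(39,113)=(39*31+113)%997=325 -> [325]
  root=325
After append 25 (leaves=[65, 18, 97, 25]):
  L0: [65, 18, 97, 25]
  L1: h(65,18)=(65*31+18)%997=39 h(97,25)=(97*31+25)%997=41 -> [39, 41]
  L2: h(39,41)=(39*31+41)%997=253 -> [253]
  root=253
After append 85 (leaves=[65, 18, 97, 25, 85]):
  L0: [65, 18, 97, 25, 85]
  L1: h(65,18)=(65*31+18)%997=39 h(97,25)=(97*31+25)%997=41 h(85,85)=(85*31+85)%997=726 -> [39, 41, 726]
  L2: h(39,41)=(39*31+41)%997=253 h(726,726)=(726*31+726)%997=301 -> [253, 301]
  L3: h(253,301)=(253*31+301)%997=168 -> [168]
  root=168
After append 7 (leaves=[65, 18, 97, 25, 85, 7]):
  L0: [65, 18, 97, 25, 85, 7]
  L1: h(65,18)=(65*31+18)%997=39 h(97,25)=(97*31+25)%997=41 h(85,7)=(85*31+7)%997=648 -> [39, 41, 648]
  L2: h(39,41)=(39*31+41)%997=253 h(648,648)=(648*31+648)%997=796 -> [253, 796]
  L3: h(253,796)=(253*31+796)%997=663 -> [663]
  root=663
After append 31 (leaves=[65, 18, 97, 25, 85, 7, 31]):
  L0: [65, 18, 97, 25, 85, 7, 31]
  L1: h(65,18)=(65*31+18)%997=39 h(97,25)=(97*31+25)%997=41 h(85,7)=(85*31+7)%997=648 h(31,31)=(31*31+31)%997=992 -> [39, 41, 648, 992]
  L2: h(39,41)=(39*31+41)%997=253 h(648,992)=(648*31+992)%997=143 -> [253, 143]
  L3: h(253,143)=(253*31+143)%997=10 -> [10]
  root=10

Answer: 65 39 325 253 168 663 10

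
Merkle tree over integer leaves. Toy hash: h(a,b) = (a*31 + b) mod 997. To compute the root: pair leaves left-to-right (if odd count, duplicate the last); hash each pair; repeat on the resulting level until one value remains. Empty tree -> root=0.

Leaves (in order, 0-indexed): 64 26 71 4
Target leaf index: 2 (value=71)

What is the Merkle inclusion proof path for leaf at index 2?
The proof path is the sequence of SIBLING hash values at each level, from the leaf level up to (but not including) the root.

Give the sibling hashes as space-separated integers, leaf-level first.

Answer: 4 16

Derivation:
L0 (leaves): [64, 26, 71, 4], target index=2
L1: h(64,26)=(64*31+26)%997=16 [pair 0] h(71,4)=(71*31+4)%997=211 [pair 1] -> [16, 211]
  Sibling for proof at L0: 4
L2: h(16,211)=(16*31+211)%997=707 [pair 0] -> [707]
  Sibling for proof at L1: 16
Root: 707
Proof path (sibling hashes from leaf to root): [4, 16]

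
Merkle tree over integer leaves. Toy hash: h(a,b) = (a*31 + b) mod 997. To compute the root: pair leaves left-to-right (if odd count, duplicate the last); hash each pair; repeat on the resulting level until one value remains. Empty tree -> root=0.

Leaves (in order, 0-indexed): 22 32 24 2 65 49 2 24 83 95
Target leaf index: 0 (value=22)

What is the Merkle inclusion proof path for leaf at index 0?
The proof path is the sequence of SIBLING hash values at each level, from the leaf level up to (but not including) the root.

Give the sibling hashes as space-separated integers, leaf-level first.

L0 (leaves): [22, 32, 24, 2, 65, 49, 2, 24, 83, 95], target index=0
L1: h(22,32)=(22*31+32)%997=714 [pair 0] h(24,2)=(24*31+2)%997=746 [pair 1] h(65,49)=(65*31+49)%997=70 [pair 2] h(2,24)=(2*31+24)%997=86 [pair 3] h(83,95)=(83*31+95)%997=674 [pair 4] -> [714, 746, 70, 86, 674]
  Sibling for proof at L0: 32
L2: h(714,746)=(714*31+746)%997=946 [pair 0] h(70,86)=(70*31+86)%997=262 [pair 1] h(674,674)=(674*31+674)%997=631 [pair 2] -> [946, 262, 631]
  Sibling for proof at L1: 746
L3: h(946,262)=(946*31+262)%997=675 [pair 0] h(631,631)=(631*31+631)%997=252 [pair 1] -> [675, 252]
  Sibling for proof at L2: 262
L4: h(675,252)=(675*31+252)%997=240 [pair 0] -> [240]
  Sibling for proof at L3: 252
Root: 240
Proof path (sibling hashes from leaf to root): [32, 746, 262, 252]

Answer: 32 746 262 252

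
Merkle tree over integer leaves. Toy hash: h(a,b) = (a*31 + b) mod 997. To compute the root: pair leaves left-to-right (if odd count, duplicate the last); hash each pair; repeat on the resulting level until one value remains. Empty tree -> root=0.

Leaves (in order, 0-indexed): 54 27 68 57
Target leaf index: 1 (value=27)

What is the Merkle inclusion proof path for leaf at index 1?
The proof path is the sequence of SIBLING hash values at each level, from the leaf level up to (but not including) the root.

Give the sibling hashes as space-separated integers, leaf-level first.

Answer: 54 171

Derivation:
L0 (leaves): [54, 27, 68, 57], target index=1
L1: h(54,27)=(54*31+27)%997=704 [pair 0] h(68,57)=(68*31+57)%997=171 [pair 1] -> [704, 171]
  Sibling for proof at L0: 54
L2: h(704,171)=(704*31+171)%997=61 [pair 0] -> [61]
  Sibling for proof at L1: 171
Root: 61
Proof path (sibling hashes from leaf to root): [54, 171]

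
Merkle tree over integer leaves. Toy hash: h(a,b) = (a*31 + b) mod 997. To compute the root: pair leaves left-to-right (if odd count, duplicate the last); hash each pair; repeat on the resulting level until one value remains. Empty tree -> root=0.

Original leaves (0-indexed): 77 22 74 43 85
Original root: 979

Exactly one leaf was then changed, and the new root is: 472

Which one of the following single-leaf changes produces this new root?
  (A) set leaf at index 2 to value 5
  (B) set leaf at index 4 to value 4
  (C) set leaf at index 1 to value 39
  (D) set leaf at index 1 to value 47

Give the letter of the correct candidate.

Original leaves: [77, 22, 74, 43, 85]
Target new root: 472
Try each candidate change and compute the resulting root:
Candidate A: set leaf[2] = 5 -> leaves = [77, 22, 5, 43, 85]
  L0: [77, 22, 5, 43, 85]
  L1: h(77,22)=(77*31+22)%997=415 h(5,43)=(5*31+43)%997=198 h(85,85)=(85*31+85)%997=726 -> [415, 198, 726]
  L2: h(415,198)=(415*31+198)%997=102 h(726,726)=(726*31+726)%997=301 -> [102, 301]
  L3: h(102,301)=(102*31+301)%997=472 -> [472]
  root = 472 == target 472  ** MATCH **
Candidate B: set leaf[4] = 4 -> leaves = [77, 22, 74, 43, 4]
  L0: [77, 22, 74, 43, 4]
  L1: h(77,22)=(77*31+22)%997=415 h(74,43)=(74*31+43)%997=343 h(4,4)=(4*31+4)%997=128 -> [415, 343, 128]
  L2: h(415,343)=(415*31+343)%997=247 h(128,128)=(128*31+128)%997=108 -> [247, 108]
  L3: h(247,108)=(247*31+108)%997=786 -> [786]
  root = 786 != target 472
Candidate C: set leaf[1] = 39 -> leaves = [77, 39, 74, 43, 85]
  L0: [77, 39, 74, 43, 85]
  L1: h(77,39)=(77*31+39)%997=432 h(74,43)=(74*31+43)%997=343 h(85,85)=(85*31+85)%997=726 -> [432, 343, 726]
  L2: h(432,343)=(432*31+343)%997=774 h(726,726)=(726*31+726)%997=301 -> [774, 301]
  L3: h(774,301)=(774*31+301)%997=367 -> [367]
  root = 367 != target 472
Candidate D: set leaf[1] = 47 -> leaves = [77, 47, 74, 43, 85]
  L0: [77, 47, 74, 43, 85]
  L1: h(77,47)=(77*31+47)%997=440 h(74,43)=(74*31+43)%997=343 h(85,85)=(85*31+85)%997=726 -> [440, 343, 726]
  L2: h(440,343)=(440*31+343)%997=25 h(726,726)=(726*31+726)%997=301 -> [25, 301]
  L3: h(25,301)=(25*31+301)%997=79 -> [79]
  root = 79 != target 472
Candidate A produces the target root.

Answer: A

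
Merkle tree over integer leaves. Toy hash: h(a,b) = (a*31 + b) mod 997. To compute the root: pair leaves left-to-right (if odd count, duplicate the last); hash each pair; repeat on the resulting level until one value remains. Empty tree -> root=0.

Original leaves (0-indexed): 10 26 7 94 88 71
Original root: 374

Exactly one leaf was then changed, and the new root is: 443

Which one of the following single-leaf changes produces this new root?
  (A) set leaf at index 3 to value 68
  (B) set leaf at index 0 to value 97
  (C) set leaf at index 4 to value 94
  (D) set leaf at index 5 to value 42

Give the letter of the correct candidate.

Answer: D

Derivation:
Original leaves: [10, 26, 7, 94, 88, 71]
Target new root: 443
Try each candidate change and compute the resulting root:
Candidate A: set leaf[3] = 68 -> leaves = [10, 26, 7, 68, 88, 71]
  L0: [10, 26, 7, 68, 88, 71]
  L1: h(10,26)=(10*31+26)%997=336 h(7,68)=(7*31+68)%997=285 h(88,71)=(88*31+71)%997=805 -> [336, 285, 805]
  L2: h(336,285)=(336*31+285)%997=731 h(805,805)=(805*31+805)%997=835 -> [731, 835]
  L3: h(731,835)=(731*31+835)%997=565 -> [565]
  root = 565 != target 443
Candidate B: set leaf[0] = 97 -> leaves = [97, 26, 7, 94, 88, 71]
  L0: [97, 26, 7, 94, 88, 71]
  L1: h(97,26)=(97*31+26)%997=42 h(7,94)=(7*31+94)%997=311 h(88,71)=(88*31+71)%997=805 -> [42, 311, 805]
  L2: h(42,311)=(42*31+311)%997=616 h(805,805)=(805*31+805)%997=835 -> [616, 835]
  L3: h(616,835)=(616*31+835)%997=988 -> [988]
  root = 988 != target 443
Candidate C: set leaf[4] = 94 -> leaves = [10, 26, 7, 94, 94, 71]
  L0: [10, 26, 7, 94, 94, 71]
  L1: h(10,26)=(10*31+26)%997=336 h(7,94)=(7*31+94)%997=311 h(94,71)=(94*31+71)%997=991 -> [336, 311, 991]
  L2: h(336,311)=(336*31+311)%997=757 h(991,991)=(991*31+991)%997=805 -> [757, 805]
  L3: h(757,805)=(757*31+805)%997=344 -> [344]
  root = 344 != target 443
Candidate D: set leaf[5] = 42 -> leaves = [10, 26, 7, 94, 88, 42]
  L0: [10, 26, 7, 94, 88, 42]
  L1: h(10,26)=(10*31+26)%997=336 h(7,94)=(7*31+94)%997=311 h(88,42)=(88*31+42)%997=776 -> [336, 311, 776]
  L2: h(336,311)=(336*31+311)%997=757 h(776,776)=(776*31+776)%997=904 -> [757, 904]
  L3: h(757,904)=(757*31+904)%997=443 -> [443]
  root = 443 == target 443  ** MATCH **
Candidate D produces the target root.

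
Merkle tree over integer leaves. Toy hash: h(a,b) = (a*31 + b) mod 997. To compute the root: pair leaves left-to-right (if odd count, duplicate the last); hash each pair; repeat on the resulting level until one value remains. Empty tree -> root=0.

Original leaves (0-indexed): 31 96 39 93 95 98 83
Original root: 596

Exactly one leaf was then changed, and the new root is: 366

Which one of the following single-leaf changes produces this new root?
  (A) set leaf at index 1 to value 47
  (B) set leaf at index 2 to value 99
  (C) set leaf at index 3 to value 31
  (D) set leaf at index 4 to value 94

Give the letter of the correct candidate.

Original leaves: [31, 96, 39, 93, 95, 98, 83]
Target new root: 366
Try each candidate change and compute the resulting root:
Candidate A: set leaf[1] = 47 -> leaves = [31, 47, 39, 93, 95, 98, 83]
  L0: [31, 47, 39, 93, 95, 98, 83]
  L1: h(31,47)=(31*31+47)%997=11 h(39,93)=(39*31+93)%997=305 h(95,98)=(95*31+98)%997=52 h(83,83)=(83*31+83)%997=662 -> [11, 305, 52, 662]
  L2: h(11,305)=(11*31+305)%997=646 h(52,662)=(52*31+662)%997=280 -> [646, 280]
  L3: h(646,280)=(646*31+280)%997=366 -> [366]
  root = 366 == target 366  ** MATCH **
Candidate B: set leaf[2] = 99 -> leaves = [31, 96, 99, 93, 95, 98, 83]
  L0: [31, 96, 99, 93, 95, 98, 83]
  L1: h(31,96)=(31*31+96)%997=60 h(99,93)=(99*31+93)%997=171 h(95,98)=(95*31+98)%997=52 h(83,83)=(83*31+83)%997=662 -> [60, 171, 52, 662]
  L2: h(60,171)=(60*31+171)%997=37 h(52,662)=(52*31+662)%997=280 -> [37, 280]
  L3: h(37,280)=(37*31+280)%997=430 -> [430]
  root = 430 != target 366
Candidate C: set leaf[3] = 31 -> leaves = [31, 96, 39, 31, 95, 98, 83]
  L0: [31, 96, 39, 31, 95, 98, 83]
  L1: h(31,96)=(31*31+96)%997=60 h(39,31)=(39*31+31)%997=243 h(95,98)=(95*31+98)%997=52 h(83,83)=(83*31+83)%997=662 -> [60, 243, 52, 662]
  L2: h(60,243)=(60*31+243)%997=109 h(52,662)=(52*31+662)%997=280 -> [109, 280]
  L3: h(109,280)=(109*31+280)%997=668 -> [668]
  root = 668 != target 366
Candidate D: set leaf[4] = 94 -> leaves = [31, 96, 39, 93, 94, 98, 83]
  L0: [31, 96, 39, 93, 94, 98, 83]
  L1: h(31,96)=(31*31+96)%997=60 h(39,93)=(39*31+93)%997=305 h(94,98)=(94*31+98)%997=21 h(83,83)=(83*31+83)%997=662 -> [60, 305, 21, 662]
  L2: h(60,305)=(60*31+305)%997=171 h(21,662)=(21*31+662)%997=316 -> [171, 316]
  L3: h(171,316)=(171*31+316)%997=632 -> [632]
  root = 632 != target 366
Candidate A produces the target root.

Answer: A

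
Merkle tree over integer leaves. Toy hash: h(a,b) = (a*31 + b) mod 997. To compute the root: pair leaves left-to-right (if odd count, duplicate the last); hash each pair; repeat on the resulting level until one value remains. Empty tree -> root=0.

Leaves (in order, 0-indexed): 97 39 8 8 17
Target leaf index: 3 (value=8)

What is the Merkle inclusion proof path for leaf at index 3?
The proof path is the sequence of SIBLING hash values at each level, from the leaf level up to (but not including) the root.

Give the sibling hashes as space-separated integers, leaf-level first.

L0 (leaves): [97, 39, 8, 8, 17], target index=3
L1: h(97,39)=(97*31+39)%997=55 [pair 0] h(8,8)=(8*31+8)%997=256 [pair 1] h(17,17)=(17*31+17)%997=544 [pair 2] -> [55, 256, 544]
  Sibling for proof at L0: 8
L2: h(55,256)=(55*31+256)%997=964 [pair 0] h(544,544)=(544*31+544)%997=459 [pair 1] -> [964, 459]
  Sibling for proof at L1: 55
L3: h(964,459)=(964*31+459)%997=433 [pair 0] -> [433]
  Sibling for proof at L2: 459
Root: 433
Proof path (sibling hashes from leaf to root): [8, 55, 459]

Answer: 8 55 459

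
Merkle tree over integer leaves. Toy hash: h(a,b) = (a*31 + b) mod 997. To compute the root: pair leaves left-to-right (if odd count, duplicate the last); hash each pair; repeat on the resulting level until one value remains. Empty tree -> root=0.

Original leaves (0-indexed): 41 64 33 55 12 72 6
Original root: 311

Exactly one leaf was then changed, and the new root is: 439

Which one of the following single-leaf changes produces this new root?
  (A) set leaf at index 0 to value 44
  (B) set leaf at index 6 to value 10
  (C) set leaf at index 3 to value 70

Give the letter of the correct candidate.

Answer: B

Derivation:
Original leaves: [41, 64, 33, 55, 12, 72, 6]
Target new root: 439
Try each candidate change and compute the resulting root:
Candidate A: set leaf[0] = 44 -> leaves = [44, 64, 33, 55, 12, 72, 6]
  L0: [44, 64, 33, 55, 12, 72, 6]
  L1: h(44,64)=(44*31+64)%997=431 h(33,55)=(33*31+55)%997=81 h(12,72)=(12*31+72)%997=444 h(6,6)=(6*31+6)%997=192 -> [431, 81, 444, 192]
  L2: h(431,81)=(431*31+81)%997=481 h(444,192)=(444*31+192)%997=995 -> [481, 995]
  L3: h(481,995)=(481*31+995)%997=951 -> [951]
  root = 951 != target 439
Candidate B: set leaf[6] = 10 -> leaves = [41, 64, 33, 55, 12, 72, 10]
  L0: [41, 64, 33, 55, 12, 72, 10]
  L1: h(41,64)=(41*31+64)%997=338 h(33,55)=(33*31+55)%997=81 h(12,72)=(12*31+72)%997=444 h(10,10)=(10*31+10)%997=320 -> [338, 81, 444, 320]
  L2: h(338,81)=(338*31+81)%997=589 h(444,320)=(444*31+320)%997=126 -> [589, 126]
  L3: h(589,126)=(589*31+126)%997=439 -> [439]
  root = 439 == target 439  ** MATCH **
Candidate C: set leaf[3] = 70 -> leaves = [41, 64, 33, 70, 12, 72, 6]
  L0: [41, 64, 33, 70, 12, 72, 6]
  L1: h(41,64)=(41*31+64)%997=338 h(33,70)=(33*31+70)%997=96 h(12,72)=(12*31+72)%997=444 h(6,6)=(6*31+6)%997=192 -> [338, 96, 444, 192]
  L2: h(338,96)=(338*31+96)%997=604 h(444,192)=(444*31+192)%997=995 -> [604, 995]
  L3: h(604,995)=(604*31+995)%997=776 -> [776]
  root = 776 != target 439
Candidate B produces the target root.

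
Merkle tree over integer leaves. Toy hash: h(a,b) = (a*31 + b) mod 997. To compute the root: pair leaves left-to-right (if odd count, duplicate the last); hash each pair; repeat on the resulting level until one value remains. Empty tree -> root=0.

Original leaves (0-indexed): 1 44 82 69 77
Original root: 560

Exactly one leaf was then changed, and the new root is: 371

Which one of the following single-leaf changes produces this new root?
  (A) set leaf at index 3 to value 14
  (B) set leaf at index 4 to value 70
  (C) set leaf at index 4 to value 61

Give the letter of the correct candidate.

Answer: B

Derivation:
Original leaves: [1, 44, 82, 69, 77]
Target new root: 371
Try each candidate change and compute the resulting root:
Candidate A: set leaf[3] = 14 -> leaves = [1, 44, 82, 14, 77]
  L0: [1, 44, 82, 14, 77]
  L1: h(1,44)=(1*31+44)%997=75 h(82,14)=(82*31+14)%997=562 h(77,77)=(77*31+77)%997=470 -> [75, 562, 470]
  L2: h(75,562)=(75*31+562)%997=893 h(470,470)=(470*31+470)%997=85 -> [893, 85]
  L3: h(893,85)=(893*31+85)%997=849 -> [849]
  root = 849 != target 371
Candidate B: set leaf[4] = 70 -> leaves = [1, 44, 82, 69, 70]
  L0: [1, 44, 82, 69, 70]
  L1: h(1,44)=(1*31+44)%997=75 h(82,69)=(82*31+69)%997=617 h(70,70)=(70*31+70)%997=246 -> [75, 617, 246]
  L2: h(75,617)=(75*31+617)%997=948 h(246,246)=(246*31+246)%997=893 -> [948, 893]
  L3: h(948,893)=(948*31+893)%997=371 -> [371]
  root = 371 == target 371  ** MATCH **
Candidate C: set leaf[4] = 61 -> leaves = [1, 44, 82, 69, 61]
  L0: [1, 44, 82, 69, 61]
  L1: h(1,44)=(1*31+44)%997=75 h(82,69)=(82*31+69)%997=617 h(61,61)=(61*31+61)%997=955 -> [75, 617, 955]
  L2: h(75,617)=(75*31+617)%997=948 h(955,955)=(955*31+955)%997=650 -> [948, 650]
  L3: h(948,650)=(948*31+650)%997=128 -> [128]
  root = 128 != target 371
Candidate B produces the target root.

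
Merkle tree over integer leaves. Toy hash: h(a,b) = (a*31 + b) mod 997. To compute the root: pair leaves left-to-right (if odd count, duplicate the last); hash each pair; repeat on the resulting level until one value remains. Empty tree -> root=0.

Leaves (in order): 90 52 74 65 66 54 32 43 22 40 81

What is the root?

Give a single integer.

L0: [90, 52, 74, 65, 66, 54, 32, 43, 22, 40, 81]
L1: h(90,52)=(90*31+52)%997=848 h(74,65)=(74*31+65)%997=365 h(66,54)=(66*31+54)%997=106 h(32,43)=(32*31+43)%997=38 h(22,40)=(22*31+40)%997=722 h(81,81)=(81*31+81)%997=598 -> [848, 365, 106, 38, 722, 598]
L2: h(848,365)=(848*31+365)%997=731 h(106,38)=(106*31+38)%997=333 h(722,598)=(722*31+598)%997=49 -> [731, 333, 49]
L3: h(731,333)=(731*31+333)%997=63 h(49,49)=(49*31+49)%997=571 -> [63, 571]
L4: h(63,571)=(63*31+571)%997=530 -> [530]

Answer: 530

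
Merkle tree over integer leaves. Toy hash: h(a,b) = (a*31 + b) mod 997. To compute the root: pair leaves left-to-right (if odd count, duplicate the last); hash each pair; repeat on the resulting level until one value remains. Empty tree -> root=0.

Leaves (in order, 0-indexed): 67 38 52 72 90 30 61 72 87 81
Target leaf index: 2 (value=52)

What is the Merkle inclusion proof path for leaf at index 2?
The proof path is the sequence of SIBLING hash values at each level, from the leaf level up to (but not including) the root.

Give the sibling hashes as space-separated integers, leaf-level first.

L0 (leaves): [67, 38, 52, 72, 90, 30, 61, 72, 87, 81], target index=2
L1: h(67,38)=(67*31+38)%997=121 [pair 0] h(52,72)=(52*31+72)%997=687 [pair 1] h(90,30)=(90*31+30)%997=826 [pair 2] h(61,72)=(61*31+72)%997=966 [pair 3] h(87,81)=(87*31+81)%997=784 [pair 4] -> [121, 687, 826, 966, 784]
  Sibling for proof at L0: 72
L2: h(121,687)=(121*31+687)%997=450 [pair 0] h(826,966)=(826*31+966)%997=650 [pair 1] h(784,784)=(784*31+784)%997=163 [pair 2] -> [450, 650, 163]
  Sibling for proof at L1: 121
L3: h(450,650)=(450*31+650)%997=642 [pair 0] h(163,163)=(163*31+163)%997=231 [pair 1] -> [642, 231]
  Sibling for proof at L2: 650
L4: h(642,231)=(642*31+231)%997=193 [pair 0] -> [193]
  Sibling for proof at L3: 231
Root: 193
Proof path (sibling hashes from leaf to root): [72, 121, 650, 231]

Answer: 72 121 650 231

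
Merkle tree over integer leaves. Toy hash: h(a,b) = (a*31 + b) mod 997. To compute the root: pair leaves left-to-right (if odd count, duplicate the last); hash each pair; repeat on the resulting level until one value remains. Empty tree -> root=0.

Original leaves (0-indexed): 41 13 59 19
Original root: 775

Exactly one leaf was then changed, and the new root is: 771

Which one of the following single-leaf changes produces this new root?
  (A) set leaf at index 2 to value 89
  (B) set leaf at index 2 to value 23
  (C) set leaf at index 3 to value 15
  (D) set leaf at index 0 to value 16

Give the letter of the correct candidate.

Answer: C

Derivation:
Original leaves: [41, 13, 59, 19]
Target new root: 771
Try each candidate change and compute the resulting root:
Candidate A: set leaf[2] = 89 -> leaves = [41, 13, 89, 19]
  L0: [41, 13, 89, 19]
  L1: h(41,13)=(41*31+13)%997=287 h(89,19)=(89*31+19)%997=784 -> [287, 784]
  L2: h(287,784)=(287*31+784)%997=708 -> [708]
  root = 708 != target 771
Candidate B: set leaf[2] = 23 -> leaves = [41, 13, 23, 19]
  L0: [41, 13, 23, 19]
  L1: h(41,13)=(41*31+13)%997=287 h(23,19)=(23*31+19)%997=732 -> [287, 732]
  L2: h(287,732)=(287*31+732)%997=656 -> [656]
  root = 656 != target 771
Candidate C: set leaf[3] = 15 -> leaves = [41, 13, 59, 15]
  L0: [41, 13, 59, 15]
  L1: h(41,13)=(41*31+13)%997=287 h(59,15)=(59*31+15)%997=847 -> [287, 847]
  L2: h(287,847)=(287*31+847)%997=771 -> [771]
  root = 771 == target 771  ** MATCH **
Candidate D: set leaf[0] = 16 -> leaves = [16, 13, 59, 19]
  L0: [16, 13, 59, 19]
  L1: h(16,13)=(16*31+13)%997=509 h(59,19)=(59*31+19)%997=851 -> [509, 851]
  L2: h(509,851)=(509*31+851)%997=678 -> [678]
  root = 678 != target 771
Candidate C produces the target root.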